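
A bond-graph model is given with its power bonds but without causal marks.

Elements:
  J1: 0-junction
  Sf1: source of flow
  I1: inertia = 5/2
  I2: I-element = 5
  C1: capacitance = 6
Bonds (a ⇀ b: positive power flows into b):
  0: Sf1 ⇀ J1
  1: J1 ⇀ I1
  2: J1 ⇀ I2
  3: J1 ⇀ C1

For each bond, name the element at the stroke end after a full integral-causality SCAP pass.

β0 →Sf1  (Sf1: flow source, stroke at near end)
β1 →I1  (I1 outputs flow p/I1)
β2 →I2  (I2 integral (f out))
β3 →J1  (J1 needs exactly one e-in)

b0 |Sf1
b1 |I1
b2 |I2
b3 |J1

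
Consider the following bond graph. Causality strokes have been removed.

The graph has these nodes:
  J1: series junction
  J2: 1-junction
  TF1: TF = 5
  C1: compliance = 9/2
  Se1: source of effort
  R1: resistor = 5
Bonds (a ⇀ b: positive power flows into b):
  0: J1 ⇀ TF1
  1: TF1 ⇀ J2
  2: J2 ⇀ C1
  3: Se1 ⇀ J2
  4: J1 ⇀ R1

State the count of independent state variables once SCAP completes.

1  (C1 all integral)

#3 |J2  (source Se1 imposes e)
#2 |J2  (C1 outputs effort q/C1)
#1 |TF1  (J2 needs exactly one f-in)
#0 |J1  (TF1 one-in-one-out from 1)
#4 |R1  (closing 1-jn rule on J1)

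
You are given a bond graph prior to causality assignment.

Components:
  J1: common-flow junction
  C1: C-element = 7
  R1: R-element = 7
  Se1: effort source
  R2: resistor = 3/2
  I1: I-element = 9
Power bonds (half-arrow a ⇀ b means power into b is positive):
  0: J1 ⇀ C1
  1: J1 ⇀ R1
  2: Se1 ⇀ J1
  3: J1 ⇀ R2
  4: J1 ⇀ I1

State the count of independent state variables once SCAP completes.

2  (C1, I1 all integral)

#2 →J1  (Se1: effort source, stroke at far end)
#0 →J1  (prefer integral on C1)
#4 →I1  (I1 outputs flow p/I1)
#1 →J1  (1-jn J1 has f-setter on 4)
#3 →J1  (common-f at J1 fixed by 4)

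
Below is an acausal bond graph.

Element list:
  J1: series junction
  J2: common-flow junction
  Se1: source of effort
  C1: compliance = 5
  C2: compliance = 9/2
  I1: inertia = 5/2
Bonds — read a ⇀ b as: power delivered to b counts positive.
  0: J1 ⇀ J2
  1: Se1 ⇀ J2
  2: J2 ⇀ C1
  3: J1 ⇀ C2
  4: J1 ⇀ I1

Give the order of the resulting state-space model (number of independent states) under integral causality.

3  (C1, C2, I1 all integral)

bond 1 |J2  (Se1 fixes effort; stroke away)
bond 2 |J2  (C1 integral (e out))
bond 0 |J1  (only one flow-in slot at J2)
bond 3 |J1  (C2 outputs effort q/C2)
bond 4 |I1  (only one flow-in slot at J1)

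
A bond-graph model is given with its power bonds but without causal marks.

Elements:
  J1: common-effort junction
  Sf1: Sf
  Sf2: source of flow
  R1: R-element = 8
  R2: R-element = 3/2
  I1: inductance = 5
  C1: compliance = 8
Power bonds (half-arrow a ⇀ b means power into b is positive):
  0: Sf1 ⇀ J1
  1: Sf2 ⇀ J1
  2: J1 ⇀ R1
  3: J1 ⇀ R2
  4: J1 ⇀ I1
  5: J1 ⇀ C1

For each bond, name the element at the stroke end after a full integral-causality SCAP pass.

b0 stroke at Sf1  (Sf1: flow source, stroke at near end)
b1 stroke at Sf2  (Sf2 (Sf) sets flow on bond)
b4 stroke at I1  (I1 outputs flow p/I1)
b5 stroke at J1  (C1: C, integral causality)
b2 stroke at R1  (common-e at J1 fixed by 5)
b3 stroke at R2  (common-e at J1 fixed by 5)

#0 |Sf1
#1 |Sf2
#2 |R1
#3 |R2
#4 |I1
#5 |J1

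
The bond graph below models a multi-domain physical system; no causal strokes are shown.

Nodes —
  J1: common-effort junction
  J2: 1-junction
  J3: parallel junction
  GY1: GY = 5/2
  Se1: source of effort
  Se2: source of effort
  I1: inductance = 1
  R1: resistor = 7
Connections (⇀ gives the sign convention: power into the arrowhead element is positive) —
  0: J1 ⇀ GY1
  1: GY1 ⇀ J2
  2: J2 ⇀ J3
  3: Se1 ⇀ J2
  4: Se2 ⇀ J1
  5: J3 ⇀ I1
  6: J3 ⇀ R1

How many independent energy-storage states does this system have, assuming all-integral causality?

1  (I1 all integral)

#3 stroke at J2  (Se1: effort source, stroke at far end)
#4 stroke at J1  (source Se2 imposes e)
#0 stroke at GY1  (common-e at J1 fixed by 4)
#1 stroke at GY1  (GY GY1: same side as bond 0)
#2 stroke at J2  (J2: bond 1 brought flow, rest push out)
#5 stroke at I1  (I1: I, integral causality)
#6 stroke at J3  (closing 0-jn rule on J3)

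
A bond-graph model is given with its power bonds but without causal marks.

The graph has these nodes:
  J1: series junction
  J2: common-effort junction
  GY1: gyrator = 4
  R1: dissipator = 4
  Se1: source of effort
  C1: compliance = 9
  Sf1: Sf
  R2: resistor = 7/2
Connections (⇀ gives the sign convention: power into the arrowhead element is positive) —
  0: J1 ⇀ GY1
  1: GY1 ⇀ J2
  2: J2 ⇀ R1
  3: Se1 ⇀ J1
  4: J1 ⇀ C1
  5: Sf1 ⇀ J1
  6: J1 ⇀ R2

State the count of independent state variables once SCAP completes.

#3 →J1  (Se1 (Se) sets effort on bond)
#5 →Sf1  (Sf1 (Sf) sets flow on bond)
#0 →J1  (common-f at J1 fixed by 5)
#4 →J1  (J1: bond 5 brought flow, rest push out)
#6 →J1  (J1: bond 5 brought flow, rest push out)
#1 →J2  (GY GY1: same side as bond 0)
#2 →R1  (J2: bond 1 brought effort, rest push out)

1  (C1 all integral)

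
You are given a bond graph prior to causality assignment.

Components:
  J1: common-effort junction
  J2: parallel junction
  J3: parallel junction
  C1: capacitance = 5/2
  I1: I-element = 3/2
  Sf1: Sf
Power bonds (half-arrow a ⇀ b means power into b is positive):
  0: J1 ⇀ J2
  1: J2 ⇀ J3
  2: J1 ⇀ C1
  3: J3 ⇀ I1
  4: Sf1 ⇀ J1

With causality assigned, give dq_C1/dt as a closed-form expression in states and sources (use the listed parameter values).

b4 stroke at Sf1  (Sf1 fixes flow; stroke at Sf1)
b2 stroke at J1  (C1: C, integral causality)
b0 stroke at J2  (0-jn J1 has e-setter on 2)
b1 stroke at J3  (common-e at J2 fixed by 0)
b3 stroke at I1  (common-e at J3 fixed by 1)

dq_C1/dt = F_Sf1 - 2*p_I1/3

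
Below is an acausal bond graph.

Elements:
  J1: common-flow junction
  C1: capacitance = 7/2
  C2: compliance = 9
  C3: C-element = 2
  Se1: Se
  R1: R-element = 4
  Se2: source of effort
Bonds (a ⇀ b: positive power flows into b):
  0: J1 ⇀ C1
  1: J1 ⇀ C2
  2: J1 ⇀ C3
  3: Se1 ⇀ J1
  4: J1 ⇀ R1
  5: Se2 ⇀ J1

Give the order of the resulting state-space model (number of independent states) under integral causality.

b3 |J1  (Se1: effort source, stroke at far end)
b5 |J1  (Se2 (Se) sets effort on bond)
b0 |J1  (C1 integral (e out))
b1 |J1  (C2 integral (e out))
b2 |J1  (C3 integral (e out))
b4 |R1  (only one flow-in slot at J1)

3  (C1, C2, C3 all integral)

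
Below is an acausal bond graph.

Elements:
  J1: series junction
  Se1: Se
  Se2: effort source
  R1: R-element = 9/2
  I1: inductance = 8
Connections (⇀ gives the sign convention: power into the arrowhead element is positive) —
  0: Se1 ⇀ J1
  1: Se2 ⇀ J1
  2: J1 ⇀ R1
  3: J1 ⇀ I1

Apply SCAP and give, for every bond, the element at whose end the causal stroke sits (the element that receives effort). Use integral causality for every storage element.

b0 →J1  (Se1: effort source, stroke at far end)
b1 →J1  (source Se2 imposes e)
b3 →I1  (I1 outputs flow p/I1)
b2 →J1  (J1 flow already set via bond 3)

bond 0 |J1
bond 1 |J1
bond 2 |J1
bond 3 |I1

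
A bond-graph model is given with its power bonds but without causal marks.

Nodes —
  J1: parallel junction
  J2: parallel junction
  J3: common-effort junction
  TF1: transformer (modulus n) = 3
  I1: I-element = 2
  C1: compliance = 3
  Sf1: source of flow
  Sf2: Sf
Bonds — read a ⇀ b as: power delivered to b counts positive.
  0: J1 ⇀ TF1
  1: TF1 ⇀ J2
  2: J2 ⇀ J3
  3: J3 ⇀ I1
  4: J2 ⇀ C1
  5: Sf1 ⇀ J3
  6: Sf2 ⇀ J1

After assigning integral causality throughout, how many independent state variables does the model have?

2  (C1, I1 all integral)

#5 →Sf1  (Sf1 fixes flow; stroke at Sf1)
#6 →Sf2  (Sf2: flow source, stroke at near end)
#0 →J1  (closing 0-jn rule on J1)
#1 →TF1  (TF1: transformer flips bond 0)
#3 →I1  (prefer integral on I1)
#2 →J3  (J3 needs exactly one e-in)
#4 →J2  (only one effort-in slot at J2)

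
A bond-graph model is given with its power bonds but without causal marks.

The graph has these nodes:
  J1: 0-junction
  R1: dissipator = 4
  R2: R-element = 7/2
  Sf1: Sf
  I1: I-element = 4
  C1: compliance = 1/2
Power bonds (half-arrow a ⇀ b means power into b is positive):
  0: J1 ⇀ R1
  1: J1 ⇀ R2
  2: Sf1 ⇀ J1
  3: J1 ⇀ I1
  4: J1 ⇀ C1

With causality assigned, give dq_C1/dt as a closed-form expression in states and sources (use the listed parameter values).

dq_C1/dt = F_Sf1 - p_I1/4 - 15*q_C1/14

β2 |Sf1  (source Sf1 imposes f)
β3 |I1  (prefer integral on I1)
β4 |J1  (C1 integral (e out))
β0 |R1  (common-e at J1 fixed by 4)
β1 |R2  (common-e at J1 fixed by 4)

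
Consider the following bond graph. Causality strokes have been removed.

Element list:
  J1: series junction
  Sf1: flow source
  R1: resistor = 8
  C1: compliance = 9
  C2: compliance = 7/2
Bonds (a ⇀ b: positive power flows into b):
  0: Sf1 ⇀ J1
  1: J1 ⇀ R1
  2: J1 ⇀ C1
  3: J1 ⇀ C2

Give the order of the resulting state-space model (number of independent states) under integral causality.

bond 0 |Sf1  (source Sf1 imposes f)
bond 1 |J1  (1-jn J1 has f-setter on 0)
bond 2 |J1  (common-f at J1 fixed by 0)
bond 3 |J1  (J1 flow already set via bond 0)

2  (C1, C2 all integral)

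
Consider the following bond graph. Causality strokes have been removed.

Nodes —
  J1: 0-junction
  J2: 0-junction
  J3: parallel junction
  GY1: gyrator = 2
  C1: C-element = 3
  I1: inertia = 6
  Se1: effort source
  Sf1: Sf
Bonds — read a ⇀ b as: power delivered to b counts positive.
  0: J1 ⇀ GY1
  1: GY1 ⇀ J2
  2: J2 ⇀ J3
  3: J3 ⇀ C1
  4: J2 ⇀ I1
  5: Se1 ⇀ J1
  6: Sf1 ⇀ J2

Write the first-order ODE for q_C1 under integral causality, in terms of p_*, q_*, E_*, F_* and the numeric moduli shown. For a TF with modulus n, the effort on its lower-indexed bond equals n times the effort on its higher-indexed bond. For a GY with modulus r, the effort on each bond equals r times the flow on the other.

dq_C1/dt = E_Se1/2 + F_Sf1 - p_I1/6

bond 5 stroke at J1  (Se1 (Se) sets effort on bond)
bond 6 stroke at Sf1  (Sf1 (Sf) sets flow on bond)
bond 0 stroke at GY1  (0-jn J1 has e-setter on 5)
bond 1 stroke at GY1  (GY1: gyrator matches bond 0)
bond 3 stroke at J3  (prefer integral on C1)
bond 2 stroke at J2  (common-e at J3 fixed by 3)
bond 4 stroke at I1  (0-jn J2 has e-setter on 2)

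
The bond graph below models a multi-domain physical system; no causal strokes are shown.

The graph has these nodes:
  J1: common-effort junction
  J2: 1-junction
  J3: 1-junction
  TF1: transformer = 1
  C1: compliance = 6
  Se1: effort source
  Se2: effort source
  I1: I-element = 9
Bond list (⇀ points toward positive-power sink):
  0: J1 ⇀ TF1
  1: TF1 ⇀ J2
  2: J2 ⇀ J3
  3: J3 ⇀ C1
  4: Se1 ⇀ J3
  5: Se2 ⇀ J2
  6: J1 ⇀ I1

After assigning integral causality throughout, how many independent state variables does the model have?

2  (C1, I1 all integral)

bond 4 |J3  (Se1: effort source, stroke at far end)
bond 5 |J2  (source Se2 imposes e)
bond 3 |J3  (C1 outputs effort q/C1)
bond 2 |J2  (J3: last free bond brings flow in)
bond 1 |TF1  (closing 1-jn rule on J2)
bond 0 |J1  (through TF1, causality passes straight; one stroke at TF1)
bond 6 |I1  (common-e at J1 fixed by 0)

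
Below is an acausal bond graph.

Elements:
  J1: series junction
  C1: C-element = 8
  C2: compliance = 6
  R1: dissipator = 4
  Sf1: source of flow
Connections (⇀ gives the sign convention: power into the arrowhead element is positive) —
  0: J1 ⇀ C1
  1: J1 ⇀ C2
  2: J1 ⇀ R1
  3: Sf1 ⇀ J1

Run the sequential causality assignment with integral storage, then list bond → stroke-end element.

β3 stroke→Sf1  (Sf1: flow source, stroke at near end)
β0 stroke→J1  (common-f at J1 fixed by 3)
β1 stroke→J1  (J1 flow already set via bond 3)
β2 stroke→J1  (common-f at J1 fixed by 3)

β0 →J1
β1 →J1
β2 →J1
β3 →Sf1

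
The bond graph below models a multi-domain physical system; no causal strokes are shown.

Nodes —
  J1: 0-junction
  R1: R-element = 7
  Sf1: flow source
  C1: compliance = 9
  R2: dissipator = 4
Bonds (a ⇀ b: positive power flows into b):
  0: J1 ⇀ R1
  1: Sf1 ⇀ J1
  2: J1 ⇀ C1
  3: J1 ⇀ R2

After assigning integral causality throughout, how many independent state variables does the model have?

b1 stroke→Sf1  (source Sf1 imposes f)
b2 stroke→J1  (prefer integral on C1)
b0 stroke→R1  (common-e at J1 fixed by 2)
b3 stroke→R2  (J1 effort already set via bond 2)

1  (C1 all integral)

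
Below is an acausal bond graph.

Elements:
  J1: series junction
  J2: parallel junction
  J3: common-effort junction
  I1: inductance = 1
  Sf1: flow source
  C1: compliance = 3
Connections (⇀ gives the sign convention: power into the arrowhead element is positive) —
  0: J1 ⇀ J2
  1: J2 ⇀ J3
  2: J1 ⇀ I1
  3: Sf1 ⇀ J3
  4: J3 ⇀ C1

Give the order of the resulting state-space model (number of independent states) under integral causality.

2  (C1, I1 all integral)

#3 |Sf1  (Sf1: flow source, stroke at near end)
#2 |I1  (I1 outputs flow p/I1)
#0 |J1  (common-f at J1 fixed by 2)
#1 |J2  (J2 needs exactly one e-in)
#4 |J3  (J3: last free bond brings effort in)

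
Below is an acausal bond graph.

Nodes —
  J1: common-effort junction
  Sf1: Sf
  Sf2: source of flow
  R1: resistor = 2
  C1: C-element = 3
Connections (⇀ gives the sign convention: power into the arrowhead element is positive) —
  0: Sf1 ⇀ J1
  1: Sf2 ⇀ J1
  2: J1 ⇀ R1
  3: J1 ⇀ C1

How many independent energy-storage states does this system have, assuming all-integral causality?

#0 stroke at Sf1  (Sf1 fixes flow; stroke at Sf1)
#1 stroke at Sf2  (Sf2 (Sf) sets flow on bond)
#3 stroke at J1  (C1 outputs effort q/C1)
#2 stroke at R1  (common-e at J1 fixed by 3)

1  (C1 all integral)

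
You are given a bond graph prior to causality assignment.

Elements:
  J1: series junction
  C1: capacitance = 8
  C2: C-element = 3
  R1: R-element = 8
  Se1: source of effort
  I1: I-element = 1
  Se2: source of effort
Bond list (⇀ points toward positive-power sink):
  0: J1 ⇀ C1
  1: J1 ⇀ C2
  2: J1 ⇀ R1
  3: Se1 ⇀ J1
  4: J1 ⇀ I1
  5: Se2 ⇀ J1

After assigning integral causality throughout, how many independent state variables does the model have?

β3 →J1  (Se1 fixes effort; stroke away)
β5 →J1  (Se2 (Se) sets effort on bond)
β0 →J1  (C1 outputs effort q/C1)
β1 →J1  (C2: C, integral causality)
β4 →I1  (I1 integral (f out))
β2 →J1  (J1: bond 4 brought flow, rest push out)

3  (C1, C2, I1 all integral)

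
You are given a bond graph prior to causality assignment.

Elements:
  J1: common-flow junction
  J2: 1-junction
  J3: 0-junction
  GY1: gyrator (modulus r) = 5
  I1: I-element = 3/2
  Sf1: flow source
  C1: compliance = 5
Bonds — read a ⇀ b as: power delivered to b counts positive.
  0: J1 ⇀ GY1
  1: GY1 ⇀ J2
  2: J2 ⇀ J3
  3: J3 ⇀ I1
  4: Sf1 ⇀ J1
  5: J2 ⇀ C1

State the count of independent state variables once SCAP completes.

2  (C1, I1 all integral)

b4 |Sf1  (source Sf1 imposes f)
b0 |J1  (1-jn J1 has f-setter on 4)
b1 |J2  (GY1 both-in/both-out from 0)
b3 |I1  (prefer integral on I1)
b2 |J3  (closing 0-jn rule on J3)
b5 |J2  (J2 flow already set via bond 2)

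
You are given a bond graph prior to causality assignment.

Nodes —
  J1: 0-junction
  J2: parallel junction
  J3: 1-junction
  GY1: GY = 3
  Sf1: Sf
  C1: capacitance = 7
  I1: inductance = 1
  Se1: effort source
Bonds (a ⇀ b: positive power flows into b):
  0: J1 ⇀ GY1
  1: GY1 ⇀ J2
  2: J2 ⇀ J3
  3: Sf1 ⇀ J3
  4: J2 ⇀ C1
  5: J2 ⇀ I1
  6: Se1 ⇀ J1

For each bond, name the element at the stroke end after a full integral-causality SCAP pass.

bond 0 stroke→GY1
bond 1 stroke→GY1
bond 2 stroke→J3
bond 3 stroke→Sf1
bond 4 stroke→J2
bond 5 stroke→I1
bond 6 stroke→J1

b3 stroke→Sf1  (Sf1: flow source, stroke at near end)
b6 stroke→J1  (Se1 (Se) sets effort on bond)
b0 stroke→GY1  (J1 effort already set via bond 6)
b2 stroke→J3  (common-f at J3 fixed by 3)
b1 stroke→GY1  (GY GY1: same side as bond 0)
b4 stroke→J2  (C1 outputs effort q/C1)
b5 stroke→I1  (J2 effort already set via bond 4)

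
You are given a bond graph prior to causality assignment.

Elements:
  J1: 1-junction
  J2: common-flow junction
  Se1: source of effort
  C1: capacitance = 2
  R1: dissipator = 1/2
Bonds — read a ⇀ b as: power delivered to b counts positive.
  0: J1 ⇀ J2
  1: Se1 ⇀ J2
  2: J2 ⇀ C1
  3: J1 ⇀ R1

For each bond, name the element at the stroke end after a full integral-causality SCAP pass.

#0 →J1
#1 →J2
#2 →J2
#3 →R1

β1 stroke at J2  (Se1: effort source, stroke at far end)
β2 stroke at J2  (C1: C, integral causality)
β0 stroke at J1  (J2: last free bond brings flow in)
β3 stroke at R1  (J1: last free bond brings flow in)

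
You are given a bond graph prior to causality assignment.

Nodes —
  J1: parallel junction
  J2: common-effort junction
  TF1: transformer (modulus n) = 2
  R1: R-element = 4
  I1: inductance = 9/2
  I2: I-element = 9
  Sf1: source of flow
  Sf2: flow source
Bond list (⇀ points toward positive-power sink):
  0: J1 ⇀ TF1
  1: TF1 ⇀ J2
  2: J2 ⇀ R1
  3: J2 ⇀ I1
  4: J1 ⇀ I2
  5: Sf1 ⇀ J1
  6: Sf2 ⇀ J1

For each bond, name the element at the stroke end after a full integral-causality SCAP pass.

#5 stroke at Sf1  (source Sf1 imposes f)
#6 stroke at Sf2  (Sf2 (Sf) sets flow on bond)
#3 stroke at I1  (I1: I, integral causality)
#4 stroke at I2  (prefer integral on I2)
#0 stroke at J1  (closing 0-jn rule on J1)
#1 stroke at TF1  (TF TF1: opposite of bond 0)
#2 stroke at J2  (closing 0-jn rule on J2)

b0 →J1
b1 →TF1
b2 →J2
b3 →I1
b4 →I2
b5 →Sf1
b6 →Sf2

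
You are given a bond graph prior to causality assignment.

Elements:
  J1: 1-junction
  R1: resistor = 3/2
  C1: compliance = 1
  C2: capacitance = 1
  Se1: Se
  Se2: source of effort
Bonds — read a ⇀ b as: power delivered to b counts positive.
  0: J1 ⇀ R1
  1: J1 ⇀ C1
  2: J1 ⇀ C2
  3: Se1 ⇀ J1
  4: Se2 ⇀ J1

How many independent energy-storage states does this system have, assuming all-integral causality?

2  (C1, C2 all integral)

#3 →J1  (Se1: effort source, stroke at far end)
#4 →J1  (Se2 fixes effort; stroke away)
#1 →J1  (prefer integral on C1)
#2 →J1  (prefer integral on C2)
#0 →R1  (only one flow-in slot at J1)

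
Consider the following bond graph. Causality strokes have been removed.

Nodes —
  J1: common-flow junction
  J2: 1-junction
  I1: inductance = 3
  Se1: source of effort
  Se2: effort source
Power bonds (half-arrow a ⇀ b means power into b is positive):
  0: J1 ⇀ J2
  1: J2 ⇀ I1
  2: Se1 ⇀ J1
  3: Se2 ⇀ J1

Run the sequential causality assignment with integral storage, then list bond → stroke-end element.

b2 |J1  (Se1: effort source, stroke at far end)
b3 |J1  (Se2 (Se) sets effort on bond)
b0 |J2  (J1: last free bond brings flow in)
b1 |I1  (J2 needs exactly one f-in)

β0 stroke at J2
β1 stroke at I1
β2 stroke at J1
β3 stroke at J1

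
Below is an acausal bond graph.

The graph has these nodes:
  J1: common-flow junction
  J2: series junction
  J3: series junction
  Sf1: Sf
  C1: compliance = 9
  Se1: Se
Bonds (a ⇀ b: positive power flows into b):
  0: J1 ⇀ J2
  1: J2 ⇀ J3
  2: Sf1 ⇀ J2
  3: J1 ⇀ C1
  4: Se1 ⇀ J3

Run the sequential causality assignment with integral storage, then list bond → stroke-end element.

b0 →J2
b1 →J2
b2 →Sf1
b3 →J1
b4 →J3

#2 stroke at Sf1  (Sf1: flow source, stroke at near end)
#4 stroke at J3  (source Se1 imposes e)
#0 stroke at J2  (J2 flow already set via bond 2)
#1 stroke at J2  (J2: bond 2 brought flow, rest push out)
#3 stroke at J1  (J1: bond 0 brought flow, rest push out)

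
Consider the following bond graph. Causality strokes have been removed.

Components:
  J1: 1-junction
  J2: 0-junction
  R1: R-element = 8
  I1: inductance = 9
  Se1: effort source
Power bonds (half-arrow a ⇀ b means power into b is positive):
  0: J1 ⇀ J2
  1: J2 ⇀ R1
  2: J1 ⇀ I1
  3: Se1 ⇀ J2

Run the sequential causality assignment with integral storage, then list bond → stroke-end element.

bond 3 |J2  (Se1: effort source, stroke at far end)
bond 0 |J1  (J2: bond 3 brought effort, rest push out)
bond 1 |R1  (0-jn J2 has e-setter on 3)
bond 2 |I1  (closing 1-jn rule on J1)

#0 stroke at J1
#1 stroke at R1
#2 stroke at I1
#3 stroke at J2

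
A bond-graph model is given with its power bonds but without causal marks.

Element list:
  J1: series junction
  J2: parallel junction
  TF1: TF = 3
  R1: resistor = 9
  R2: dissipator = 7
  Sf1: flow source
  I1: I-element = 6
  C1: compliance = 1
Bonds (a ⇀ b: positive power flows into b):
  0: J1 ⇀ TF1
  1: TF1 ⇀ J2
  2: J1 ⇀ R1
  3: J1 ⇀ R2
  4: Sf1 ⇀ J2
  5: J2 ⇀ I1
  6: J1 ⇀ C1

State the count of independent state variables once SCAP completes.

#4 stroke→Sf1  (Sf1 fixes flow; stroke at Sf1)
#5 stroke→I1  (I1 integral (f out))
#1 stroke→J2  (only one effort-in slot at J2)
#0 stroke→TF1  (TF1 one-in-one-out from 1)
#2 stroke→J1  (1-jn J1 has f-setter on 0)
#3 stroke→J1  (common-f at J1 fixed by 0)
#6 stroke→J1  (1-jn J1 has f-setter on 0)

2  (C1, I1 all integral)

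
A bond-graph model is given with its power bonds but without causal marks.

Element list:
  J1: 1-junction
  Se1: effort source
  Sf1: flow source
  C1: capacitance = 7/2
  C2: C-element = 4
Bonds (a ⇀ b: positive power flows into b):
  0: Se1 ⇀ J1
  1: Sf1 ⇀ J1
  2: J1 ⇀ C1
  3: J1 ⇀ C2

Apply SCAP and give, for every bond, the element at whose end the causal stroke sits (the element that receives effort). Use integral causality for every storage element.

b0 |J1  (Se1 fixes effort; stroke away)
b1 |Sf1  (source Sf1 imposes f)
b2 |J1  (1-jn J1 has f-setter on 1)
b3 |J1  (common-f at J1 fixed by 1)

#0 |J1
#1 |Sf1
#2 |J1
#3 |J1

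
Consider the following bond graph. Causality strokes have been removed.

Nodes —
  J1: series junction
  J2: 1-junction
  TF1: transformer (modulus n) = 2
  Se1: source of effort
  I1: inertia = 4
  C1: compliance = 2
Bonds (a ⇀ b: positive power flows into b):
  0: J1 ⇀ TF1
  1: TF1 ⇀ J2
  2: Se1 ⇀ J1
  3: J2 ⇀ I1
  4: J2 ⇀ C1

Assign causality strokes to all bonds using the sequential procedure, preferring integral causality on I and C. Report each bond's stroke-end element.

#0 →TF1
#1 →J2
#2 →J1
#3 →I1
#4 →J2

bond 2 stroke at J1  (source Se1 imposes e)
bond 0 stroke at TF1  (J1 needs exactly one f-in)
bond 1 stroke at J2  (TF1: transformer flips bond 0)
bond 3 stroke at I1  (I1 outputs flow p/I1)
bond 4 stroke at J2  (common-f at J2 fixed by 3)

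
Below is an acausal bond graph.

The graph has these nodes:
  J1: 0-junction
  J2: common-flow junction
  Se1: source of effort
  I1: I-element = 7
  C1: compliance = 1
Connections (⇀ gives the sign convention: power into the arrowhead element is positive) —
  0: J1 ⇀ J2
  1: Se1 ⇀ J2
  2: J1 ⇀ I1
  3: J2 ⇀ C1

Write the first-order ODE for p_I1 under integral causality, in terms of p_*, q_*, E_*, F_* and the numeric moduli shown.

dp_I1/dt = -E_Se1 + q_C1

b1 →J2  (Se1: effort source, stroke at far end)
b2 →I1  (prefer integral on I1)
b0 →J1  (only one effort-in slot at J1)
b3 →J2  (J2 flow already set via bond 0)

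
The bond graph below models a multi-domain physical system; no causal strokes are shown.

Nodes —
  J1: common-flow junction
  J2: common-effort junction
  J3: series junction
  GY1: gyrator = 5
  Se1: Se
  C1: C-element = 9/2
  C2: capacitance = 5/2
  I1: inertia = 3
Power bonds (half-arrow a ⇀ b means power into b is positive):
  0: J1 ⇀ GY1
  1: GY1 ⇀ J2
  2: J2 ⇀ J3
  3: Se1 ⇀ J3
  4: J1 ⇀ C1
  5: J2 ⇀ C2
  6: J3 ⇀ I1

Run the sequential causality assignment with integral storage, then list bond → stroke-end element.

#3 stroke→J3  (source Se1 imposes e)
#4 stroke→J1  (C1 outputs effort q/C1)
#0 stroke→GY1  (closing 1-jn rule on J1)
#1 stroke→GY1  (GY1: gyrator matches bond 0)
#5 stroke→J2  (prefer integral on C2)
#2 stroke→J3  (0-jn J2 has e-setter on 5)
#6 stroke→I1  (J3: last free bond brings flow in)

#0 |GY1
#1 |GY1
#2 |J3
#3 |J3
#4 |J1
#5 |J2
#6 |I1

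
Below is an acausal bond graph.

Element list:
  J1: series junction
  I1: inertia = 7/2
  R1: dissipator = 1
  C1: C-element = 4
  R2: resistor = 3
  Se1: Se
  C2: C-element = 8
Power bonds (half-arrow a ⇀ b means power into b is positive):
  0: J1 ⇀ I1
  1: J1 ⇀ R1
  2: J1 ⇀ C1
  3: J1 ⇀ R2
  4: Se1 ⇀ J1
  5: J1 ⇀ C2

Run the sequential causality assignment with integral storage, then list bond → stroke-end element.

#0 stroke at I1
#1 stroke at J1
#2 stroke at J1
#3 stroke at J1
#4 stroke at J1
#5 stroke at J1

β4 →J1  (source Se1 imposes e)
β0 →I1  (prefer integral on I1)
β1 →J1  (common-f at J1 fixed by 0)
β2 →J1  (common-f at J1 fixed by 0)
β3 →J1  (common-f at J1 fixed by 0)
β5 →J1  (J1 flow already set via bond 0)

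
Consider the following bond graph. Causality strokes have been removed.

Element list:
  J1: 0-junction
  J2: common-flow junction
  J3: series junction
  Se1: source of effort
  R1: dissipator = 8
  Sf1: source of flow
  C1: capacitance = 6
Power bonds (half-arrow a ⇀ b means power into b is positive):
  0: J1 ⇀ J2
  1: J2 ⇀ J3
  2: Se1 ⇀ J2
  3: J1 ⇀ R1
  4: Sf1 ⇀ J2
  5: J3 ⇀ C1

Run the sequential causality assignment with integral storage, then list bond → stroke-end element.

b0 |J2
b1 |J2
b2 |J2
b3 |J1
b4 |Sf1
b5 |J3

b2 |J2  (Se1 fixes effort; stroke away)
b4 |Sf1  (Sf1 (Sf) sets flow on bond)
b0 |J2  (J2 flow already set via bond 4)
b1 |J2  (J2: bond 4 brought flow, rest push out)
b5 |J3  (1-jn J3 has f-setter on 1)
b3 |J1  (J1: last free bond brings effort in)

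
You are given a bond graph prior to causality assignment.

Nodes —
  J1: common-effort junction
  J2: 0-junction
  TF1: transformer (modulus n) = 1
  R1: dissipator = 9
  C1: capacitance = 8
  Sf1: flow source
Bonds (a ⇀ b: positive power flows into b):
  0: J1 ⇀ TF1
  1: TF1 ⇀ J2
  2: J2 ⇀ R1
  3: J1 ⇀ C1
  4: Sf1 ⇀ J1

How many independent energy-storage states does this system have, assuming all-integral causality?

#4 stroke→Sf1  (Sf1: flow source, stroke at near end)
#3 stroke→J1  (C1 outputs effort q/C1)
#0 stroke→TF1  (J1 effort already set via bond 3)
#1 stroke→J2  (TF1: transformer flips bond 0)
#2 stroke→R1  (J2 effort already set via bond 1)

1  (C1 all integral)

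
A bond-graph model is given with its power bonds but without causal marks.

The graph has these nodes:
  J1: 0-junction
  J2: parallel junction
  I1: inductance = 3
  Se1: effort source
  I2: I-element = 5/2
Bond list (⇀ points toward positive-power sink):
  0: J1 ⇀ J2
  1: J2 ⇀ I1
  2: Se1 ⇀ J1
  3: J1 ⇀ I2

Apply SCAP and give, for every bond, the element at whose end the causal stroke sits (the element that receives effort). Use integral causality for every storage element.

bond 0 stroke→J2
bond 1 stroke→I1
bond 2 stroke→J1
bond 3 stroke→I2

#2 stroke→J1  (source Se1 imposes e)
#0 stroke→J2  (0-jn J1 has e-setter on 2)
#3 stroke→I2  (J1 effort already set via bond 2)
#1 stroke→I1  (J2 effort already set via bond 0)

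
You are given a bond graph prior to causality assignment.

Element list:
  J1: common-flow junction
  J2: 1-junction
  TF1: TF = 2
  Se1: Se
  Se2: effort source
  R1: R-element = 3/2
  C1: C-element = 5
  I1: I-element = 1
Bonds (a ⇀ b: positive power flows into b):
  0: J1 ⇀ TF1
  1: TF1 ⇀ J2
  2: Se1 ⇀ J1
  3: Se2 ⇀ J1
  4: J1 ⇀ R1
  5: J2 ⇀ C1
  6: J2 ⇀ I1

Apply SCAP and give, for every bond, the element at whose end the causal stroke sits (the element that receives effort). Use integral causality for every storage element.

β0 stroke at TF1
β1 stroke at J2
β2 stroke at J1
β3 stroke at J1
β4 stroke at J1
β5 stroke at J2
β6 stroke at I1

bond 2 stroke at J1  (Se1: effort source, stroke at far end)
bond 3 stroke at J1  (Se2: effort source, stroke at far end)
bond 5 stroke at J2  (prefer integral on C1)
bond 6 stroke at I1  (I1: I, integral causality)
bond 1 stroke at J2  (J2: bond 6 brought flow, rest push out)
bond 0 stroke at TF1  (TF TF1: opposite of bond 1)
bond 4 stroke at J1  (J1 flow already set via bond 0)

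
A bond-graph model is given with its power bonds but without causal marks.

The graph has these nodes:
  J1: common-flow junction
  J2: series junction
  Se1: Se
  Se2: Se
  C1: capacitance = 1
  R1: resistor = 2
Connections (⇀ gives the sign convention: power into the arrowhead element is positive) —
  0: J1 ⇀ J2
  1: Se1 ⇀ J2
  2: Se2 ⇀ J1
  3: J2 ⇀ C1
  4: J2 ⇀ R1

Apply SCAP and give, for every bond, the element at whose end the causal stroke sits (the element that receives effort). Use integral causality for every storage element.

#0 |J2
#1 |J2
#2 |J1
#3 |J2
#4 |R1

b1 stroke→J2  (source Se1 imposes e)
b2 stroke→J1  (Se2: effort source, stroke at far end)
b0 stroke→J2  (J1 needs exactly one f-in)
b3 stroke→J2  (prefer integral on C1)
b4 stroke→R1  (J2 needs exactly one f-in)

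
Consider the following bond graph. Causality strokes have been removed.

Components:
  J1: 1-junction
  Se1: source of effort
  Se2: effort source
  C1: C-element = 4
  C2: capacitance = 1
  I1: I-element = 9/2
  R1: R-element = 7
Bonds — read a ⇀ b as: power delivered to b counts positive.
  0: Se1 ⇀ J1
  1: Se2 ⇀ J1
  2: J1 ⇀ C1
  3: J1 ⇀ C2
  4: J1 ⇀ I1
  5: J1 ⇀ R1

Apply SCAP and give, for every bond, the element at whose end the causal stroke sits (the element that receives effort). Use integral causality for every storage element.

b0 stroke at J1
b1 stroke at J1
b2 stroke at J1
b3 stroke at J1
b4 stroke at I1
b5 stroke at J1

#0 stroke at J1  (Se1 fixes effort; stroke away)
#1 stroke at J1  (Se2 (Se) sets effort on bond)
#2 stroke at J1  (C1 outputs effort q/C1)
#3 stroke at J1  (C2 integral (e out))
#4 stroke at I1  (prefer integral on I1)
#5 stroke at J1  (1-jn J1 has f-setter on 4)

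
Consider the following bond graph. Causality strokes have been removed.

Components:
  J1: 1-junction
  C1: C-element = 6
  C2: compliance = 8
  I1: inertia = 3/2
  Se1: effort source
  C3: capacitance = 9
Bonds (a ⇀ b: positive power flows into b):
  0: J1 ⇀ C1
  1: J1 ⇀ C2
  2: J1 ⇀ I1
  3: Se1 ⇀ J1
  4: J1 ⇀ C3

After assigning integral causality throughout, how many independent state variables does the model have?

4  (C1, C2, C3, I1 all integral)

bond 3 |J1  (Se1 (Se) sets effort on bond)
bond 0 |J1  (C1: C, integral causality)
bond 1 |J1  (C2 outputs effort q/C2)
bond 2 |I1  (I1 integral (f out))
bond 4 |J1  (J1: bond 2 brought flow, rest push out)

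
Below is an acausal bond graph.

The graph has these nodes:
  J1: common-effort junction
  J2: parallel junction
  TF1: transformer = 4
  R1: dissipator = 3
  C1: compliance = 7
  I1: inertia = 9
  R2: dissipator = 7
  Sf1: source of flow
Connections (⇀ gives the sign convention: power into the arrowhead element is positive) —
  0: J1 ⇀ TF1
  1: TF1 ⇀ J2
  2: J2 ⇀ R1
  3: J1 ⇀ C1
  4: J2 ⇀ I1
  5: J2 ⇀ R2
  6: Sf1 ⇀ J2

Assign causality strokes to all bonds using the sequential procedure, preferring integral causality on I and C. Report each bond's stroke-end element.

b0 stroke→TF1
b1 stroke→J2
b2 stroke→R1
b3 stroke→J1
b4 stroke→I1
b5 stroke→R2
b6 stroke→Sf1

#6 |Sf1  (Sf1 (Sf) sets flow on bond)
#3 |J1  (C1: C, integral causality)
#0 |TF1  (J1: bond 3 brought effort, rest push out)
#1 |J2  (TF TF1: opposite of bond 0)
#2 |R1  (0-jn J2 has e-setter on 1)
#4 |I1  (J2: bond 1 brought effort, rest push out)
#5 |R2  (0-jn J2 has e-setter on 1)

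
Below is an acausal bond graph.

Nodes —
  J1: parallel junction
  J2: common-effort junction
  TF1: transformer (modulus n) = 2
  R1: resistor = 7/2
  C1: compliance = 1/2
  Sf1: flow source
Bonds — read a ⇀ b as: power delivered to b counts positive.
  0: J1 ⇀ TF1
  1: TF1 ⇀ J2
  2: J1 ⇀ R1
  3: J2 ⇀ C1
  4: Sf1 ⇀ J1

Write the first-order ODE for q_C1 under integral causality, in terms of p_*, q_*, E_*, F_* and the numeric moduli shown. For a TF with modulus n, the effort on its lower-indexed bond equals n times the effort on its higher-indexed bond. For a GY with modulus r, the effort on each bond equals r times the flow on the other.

bond 4 stroke→Sf1  (Sf1: flow source, stroke at near end)
bond 3 stroke→J2  (C1: C, integral causality)
bond 1 stroke→TF1  (common-e at J2 fixed by 3)
bond 0 stroke→J1  (TF TF1: opposite of bond 1)
bond 2 stroke→R1  (J1 effort already set via bond 0)

dq_C1/dt = 2*F_Sf1 - 16*q_C1/7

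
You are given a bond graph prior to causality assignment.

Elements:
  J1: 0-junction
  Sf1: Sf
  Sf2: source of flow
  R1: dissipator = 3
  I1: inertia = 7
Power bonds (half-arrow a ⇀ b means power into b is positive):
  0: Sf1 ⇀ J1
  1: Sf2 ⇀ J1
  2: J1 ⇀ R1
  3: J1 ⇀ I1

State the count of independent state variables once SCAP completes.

1  (I1 all integral)

#0 →Sf1  (Sf1 fixes flow; stroke at Sf1)
#1 →Sf2  (Sf2: flow source, stroke at near end)
#3 →I1  (I1: I, integral causality)
#2 →J1  (J1 needs exactly one e-in)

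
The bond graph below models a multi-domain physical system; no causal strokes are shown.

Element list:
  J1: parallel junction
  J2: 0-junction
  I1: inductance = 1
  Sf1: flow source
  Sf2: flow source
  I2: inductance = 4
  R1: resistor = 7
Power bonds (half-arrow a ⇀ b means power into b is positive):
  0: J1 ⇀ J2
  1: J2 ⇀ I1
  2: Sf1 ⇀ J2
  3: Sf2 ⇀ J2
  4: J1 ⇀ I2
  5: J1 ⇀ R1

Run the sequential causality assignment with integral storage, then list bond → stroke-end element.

β0 stroke→J2
β1 stroke→I1
β2 stroke→Sf1
β3 stroke→Sf2
β4 stroke→I2
β5 stroke→J1

β2 stroke→Sf1  (Sf1 (Sf) sets flow on bond)
β3 stroke→Sf2  (Sf2 (Sf) sets flow on bond)
β1 stroke→I1  (I1: I, integral causality)
β0 stroke→J2  (closing 0-jn rule on J2)
β4 stroke→I2  (I2 outputs flow p/I2)
β5 stroke→J1  (J1 needs exactly one e-in)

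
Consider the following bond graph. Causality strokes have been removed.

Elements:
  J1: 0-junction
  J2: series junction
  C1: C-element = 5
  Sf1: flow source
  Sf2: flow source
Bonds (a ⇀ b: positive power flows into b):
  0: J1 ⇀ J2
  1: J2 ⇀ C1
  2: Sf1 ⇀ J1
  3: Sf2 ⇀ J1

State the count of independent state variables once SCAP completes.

1  (C1 all integral)

bond 2 stroke→Sf1  (Sf1 fixes flow; stroke at Sf1)
bond 3 stroke→Sf2  (Sf2 (Sf) sets flow on bond)
bond 0 stroke→J1  (J1 needs exactly one e-in)
bond 1 stroke→J2  (J2 flow already set via bond 0)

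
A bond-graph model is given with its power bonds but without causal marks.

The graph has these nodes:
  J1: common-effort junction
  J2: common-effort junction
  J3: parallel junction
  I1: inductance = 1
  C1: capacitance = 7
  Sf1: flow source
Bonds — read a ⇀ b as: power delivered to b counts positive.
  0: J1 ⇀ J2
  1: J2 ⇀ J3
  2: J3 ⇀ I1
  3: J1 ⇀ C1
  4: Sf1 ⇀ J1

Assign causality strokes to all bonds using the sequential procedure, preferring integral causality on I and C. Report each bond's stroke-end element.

#4 stroke→Sf1  (Sf1: flow source, stroke at near end)
#2 stroke→I1  (prefer integral on I1)
#1 stroke→J3  (J3 needs exactly one e-in)
#0 stroke→J2  (only one effort-in slot at J2)
#3 stroke→J1  (J1: last free bond brings effort in)

#0 stroke→J2
#1 stroke→J3
#2 stroke→I1
#3 stroke→J1
#4 stroke→Sf1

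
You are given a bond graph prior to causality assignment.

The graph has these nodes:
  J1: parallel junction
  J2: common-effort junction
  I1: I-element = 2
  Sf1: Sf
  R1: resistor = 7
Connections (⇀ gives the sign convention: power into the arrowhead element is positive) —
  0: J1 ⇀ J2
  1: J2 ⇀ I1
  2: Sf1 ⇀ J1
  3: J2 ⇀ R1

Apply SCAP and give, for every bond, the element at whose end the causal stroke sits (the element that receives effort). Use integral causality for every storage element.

#0 →J1
#1 →I1
#2 →Sf1
#3 →J2

b2 →Sf1  (source Sf1 imposes f)
b0 →J1  (J1 needs exactly one e-in)
b1 →I1  (I1 outputs flow p/I1)
b3 →J2  (closing 0-jn rule on J2)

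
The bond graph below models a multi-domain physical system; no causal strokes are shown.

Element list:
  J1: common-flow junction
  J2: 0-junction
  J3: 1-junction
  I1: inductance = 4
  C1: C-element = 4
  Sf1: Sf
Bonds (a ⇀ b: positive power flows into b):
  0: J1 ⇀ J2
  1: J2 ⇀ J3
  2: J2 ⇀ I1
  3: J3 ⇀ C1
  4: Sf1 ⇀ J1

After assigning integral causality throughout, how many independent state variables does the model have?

#4 stroke→Sf1  (source Sf1 imposes f)
#0 stroke→J1  (J1 flow already set via bond 4)
#2 stroke→I1  (I1: I, integral causality)
#1 stroke→J2  (J2: last free bond brings effort in)
#3 stroke→J3  (J3 flow already set via bond 1)

2  (C1, I1 all integral)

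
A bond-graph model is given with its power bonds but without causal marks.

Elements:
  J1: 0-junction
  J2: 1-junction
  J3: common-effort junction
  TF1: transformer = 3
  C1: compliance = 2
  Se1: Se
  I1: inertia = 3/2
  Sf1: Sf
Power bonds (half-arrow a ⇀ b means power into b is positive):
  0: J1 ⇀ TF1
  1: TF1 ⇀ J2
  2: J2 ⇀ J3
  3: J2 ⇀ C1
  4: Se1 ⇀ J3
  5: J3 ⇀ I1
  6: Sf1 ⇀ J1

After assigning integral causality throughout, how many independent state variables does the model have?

2  (C1, I1 all integral)

bond 4 →J3  (Se1 (Se) sets effort on bond)
bond 6 →Sf1  (source Sf1 imposes f)
bond 0 →J1  (closing 0-jn rule on J1)
bond 2 →J2  (0-jn J3 has e-setter on 4)
bond 5 →I1  (common-e at J3 fixed by 4)
bond 1 →TF1  (TF TF1: opposite of bond 0)
bond 3 →J2  (common-f at J2 fixed by 1)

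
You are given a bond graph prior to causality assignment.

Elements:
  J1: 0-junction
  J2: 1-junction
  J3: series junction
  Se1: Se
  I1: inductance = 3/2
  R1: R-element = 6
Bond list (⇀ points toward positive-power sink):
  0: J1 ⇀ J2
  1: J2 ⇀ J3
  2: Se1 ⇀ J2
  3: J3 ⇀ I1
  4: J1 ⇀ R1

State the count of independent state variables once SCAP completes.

1  (I1 all integral)

b2 stroke→J2  (Se1 (Se) sets effort on bond)
b3 stroke→I1  (I1 outputs flow p/I1)
b1 stroke→J3  (1-jn J3 has f-setter on 3)
b0 stroke→J2  (J2: bond 1 brought flow, rest push out)
b4 stroke→J1  (J1 needs exactly one e-in)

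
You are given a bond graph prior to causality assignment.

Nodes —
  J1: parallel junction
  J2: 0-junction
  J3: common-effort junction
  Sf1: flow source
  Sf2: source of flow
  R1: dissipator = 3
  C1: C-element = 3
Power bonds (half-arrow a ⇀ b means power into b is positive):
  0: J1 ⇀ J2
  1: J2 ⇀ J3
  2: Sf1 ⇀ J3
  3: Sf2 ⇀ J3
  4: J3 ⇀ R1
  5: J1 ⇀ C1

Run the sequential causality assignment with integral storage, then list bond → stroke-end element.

bond 0 →J2
bond 1 →J3
bond 2 →Sf1
bond 3 →Sf2
bond 4 →R1
bond 5 →J1

b2 |Sf1  (source Sf1 imposes f)
b3 |Sf2  (source Sf2 imposes f)
b5 |J1  (prefer integral on C1)
b0 |J2  (0-jn J1 has e-setter on 5)
b1 |J3  (J2 effort already set via bond 0)
b4 |R1  (0-jn J3 has e-setter on 1)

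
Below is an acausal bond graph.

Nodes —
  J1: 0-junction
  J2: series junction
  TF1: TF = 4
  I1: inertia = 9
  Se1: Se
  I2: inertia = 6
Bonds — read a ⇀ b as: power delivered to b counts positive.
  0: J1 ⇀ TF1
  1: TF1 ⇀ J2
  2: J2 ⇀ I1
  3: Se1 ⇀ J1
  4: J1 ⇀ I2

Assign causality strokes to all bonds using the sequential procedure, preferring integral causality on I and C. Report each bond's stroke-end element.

#0 →TF1
#1 →J2
#2 →I1
#3 →J1
#4 →I2

b3 →J1  (Se1 (Se) sets effort on bond)
b0 →TF1  (0-jn J1 has e-setter on 3)
b4 →I2  (common-e at J1 fixed by 3)
b1 →J2  (TF1: transformer flips bond 0)
b2 →I1  (J2 needs exactly one f-in)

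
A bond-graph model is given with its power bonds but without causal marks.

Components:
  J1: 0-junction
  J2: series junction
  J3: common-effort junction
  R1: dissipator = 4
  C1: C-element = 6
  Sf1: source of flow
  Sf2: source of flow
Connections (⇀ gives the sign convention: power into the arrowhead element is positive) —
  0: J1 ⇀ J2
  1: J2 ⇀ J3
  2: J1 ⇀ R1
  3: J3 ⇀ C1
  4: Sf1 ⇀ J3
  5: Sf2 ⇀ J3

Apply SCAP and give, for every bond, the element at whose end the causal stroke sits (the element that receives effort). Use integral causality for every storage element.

bond 4 stroke→Sf1  (source Sf1 imposes f)
bond 5 stroke→Sf2  (source Sf2 imposes f)
bond 3 stroke→J3  (C1: C, integral causality)
bond 1 stroke→J2  (J3 effort already set via bond 3)
bond 0 stroke→J1  (J2 needs exactly one f-in)
bond 2 stroke→R1  (J1: bond 0 brought effort, rest push out)

b0 stroke at J1
b1 stroke at J2
b2 stroke at R1
b3 stroke at J3
b4 stroke at Sf1
b5 stroke at Sf2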